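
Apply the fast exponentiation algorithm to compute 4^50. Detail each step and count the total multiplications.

Computing 4^50 by squaring (build up from 4^1; each line after the first costs one multiplication):

4^1 = 4
4^2 = (4^1)^2 = 4^2 = 16
4^3 = 4 * 4^2 = 4 * 16 = 64
4^6 = (4^3)^2 = 64^2 = 4096
4^12 = (4^6)^2 = 4096^2 = 16777216
4^24 = (4^12)^2 = 16777216^2 = 281474976710656
4^25 = 4 * 4^24 = 4 * 281474976710656 = 1125899906842624
4^50 = (4^25)^2 = 1125899906842624^2 = 1267650600228229401496703205376

Result: 1267650600228229401496703205376
Multiplications needed: 7 (7 lines after 4^1)

4^50 = 1267650600228229401496703205376. Using exponentiation by squaring, this requires 7 multiplications. The key idea: if the exponent is even, square the half-power; if odd, multiply by the base once.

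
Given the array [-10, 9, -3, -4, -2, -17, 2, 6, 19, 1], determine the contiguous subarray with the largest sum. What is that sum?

Using Kadane's algorithm on [-10, 9, -3, -4, -2, -17, 2, 6, 19, 1]:

Scanning through the array:
Position 1 (value 9): max_ending_here = 9, max_so_far = 9
Position 2 (value -3): max_ending_here = 6, max_so_far = 9
Position 3 (value -4): max_ending_here = 2, max_so_far = 9
Position 4 (value -2): max_ending_here = 0, max_so_far = 9
Position 5 (value -17): max_ending_here = -17, max_so_far = 9
Position 6 (value 2): max_ending_here = 2, max_so_far = 9
Position 7 (value 6): max_ending_here = 8, max_so_far = 9
Position 8 (value 19): max_ending_here = 27, max_so_far = 27
Position 9 (value 1): max_ending_here = 28, max_so_far = 28

Maximum subarray: [2, 6, 19, 1]
Maximum sum: 28

The maximum subarray is [2, 6, 19, 1] with sum 28. This subarray runs from index 6 to index 9.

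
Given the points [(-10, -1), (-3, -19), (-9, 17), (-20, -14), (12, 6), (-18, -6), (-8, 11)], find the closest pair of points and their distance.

Computing all pairwise distances among 7 points:

d((-10, -1), (-3, -19)) = 19.3132
d((-10, -1), (-9, 17)) = 18.0278
d((-10, -1), (-20, -14)) = 16.4012
d((-10, -1), (12, 6)) = 23.0868
d((-10, -1), (-18, -6)) = 9.434
d((-10, -1), (-8, 11)) = 12.1655
d((-3, -19), (-9, 17)) = 36.4966
d((-3, -19), (-20, -14)) = 17.72
d((-3, -19), (12, 6)) = 29.1548
d((-3, -19), (-18, -6)) = 19.8494
d((-3, -19), (-8, 11)) = 30.4138
d((-9, 17), (-20, -14)) = 32.8938
d((-9, 17), (12, 6)) = 23.7065
d((-9, 17), (-18, -6)) = 24.6982
d((-9, 17), (-8, 11)) = 6.0828 <-- minimum
d((-20, -14), (12, 6)) = 37.7359
d((-20, -14), (-18, -6)) = 8.2462
d((-20, -14), (-8, 11)) = 27.7308
d((12, 6), (-18, -6)) = 32.311
d((12, 6), (-8, 11)) = 20.6155
d((-18, -6), (-8, 11)) = 19.7231

Closest pair: (-9, 17) and (-8, 11) with distance 6.0828

The closest pair is (-9, 17) and (-8, 11) with Euclidean distance 6.0828. For 7 points, brute-force pairwise comparison is shown above. For large n, the divide-and-conquer algorithm (sort by x, recurse on halves, check the dividing strip) achieves O(n log n).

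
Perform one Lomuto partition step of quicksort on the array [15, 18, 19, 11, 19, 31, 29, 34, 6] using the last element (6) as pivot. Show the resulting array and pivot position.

Lomuto partition with pivot = 6:

Initial array: [15, 18, 19, 11, 19, 31, 29, 34, 6]

arr[0]=15 > 6: no swap
arr[1]=18 > 6: no swap
arr[2]=19 > 6: no swap
arr[3]=11 > 6: no swap
arr[4]=19 > 6: no swap
arr[5]=31 > 6: no swap
arr[6]=29 > 6: no swap
arr[7]=34 > 6: no swap

Place pivot at position 0: [6, 18, 19, 11, 19, 31, 29, 34, 15]
Pivot position: 0

After partitioning with pivot 6, the array becomes [6, 18, 19, 11, 19, 31, 29, 34, 15]. The pivot is placed at index 0. All elements to the left of the pivot are <= 6, and all elements to the right are > 6.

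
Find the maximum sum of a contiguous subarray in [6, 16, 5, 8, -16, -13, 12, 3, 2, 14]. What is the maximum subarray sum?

Using Kadane's algorithm on [6, 16, 5, 8, -16, -13, 12, 3, 2, 14]:

Scanning through the array:
Position 1 (value 16): max_ending_here = 22, max_so_far = 22
Position 2 (value 5): max_ending_here = 27, max_so_far = 27
Position 3 (value 8): max_ending_here = 35, max_so_far = 35
Position 4 (value -16): max_ending_here = 19, max_so_far = 35
Position 5 (value -13): max_ending_here = 6, max_so_far = 35
Position 6 (value 12): max_ending_here = 18, max_so_far = 35
Position 7 (value 3): max_ending_here = 21, max_so_far = 35
Position 8 (value 2): max_ending_here = 23, max_so_far = 35
Position 9 (value 14): max_ending_here = 37, max_so_far = 37

Maximum subarray: [6, 16, 5, 8, -16, -13, 12, 3, 2, 14]
Maximum sum: 37

The maximum subarray is [6, 16, 5, 8, -16, -13, 12, 3, 2, 14] with sum 37. This subarray runs from index 0 to index 9.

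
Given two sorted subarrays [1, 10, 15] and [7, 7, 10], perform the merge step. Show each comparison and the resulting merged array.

Merging process:

Compare 1 vs 7: take 1 from left. Merged: [1]
Compare 10 vs 7: take 7 from right. Merged: [1, 7]
Compare 10 vs 7: take 7 from right. Merged: [1, 7, 7]
Compare 10 vs 10: take 10 from left. Merged: [1, 7, 7, 10]
Compare 15 vs 10: take 10 from right. Merged: [1, 7, 7, 10, 10]
Append remaining from left: [15]. Merged: [1, 7, 7, 10, 10, 15]

Final merged array: [1, 7, 7, 10, 10, 15]
Total comparisons: 5

The merged array is [1, 7, 7, 10, 10, 15], requiring 5 comparisons. The merge step runs in O(n) time where n is the total number of elements.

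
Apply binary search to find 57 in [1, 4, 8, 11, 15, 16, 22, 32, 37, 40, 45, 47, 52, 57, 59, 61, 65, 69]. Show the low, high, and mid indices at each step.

Binary search for 57 in [1, 4, 8, 11, 15, 16, 22, 32, 37, 40, 45, 47, 52, 57, 59, 61, 65, 69]:

lo=0, hi=17, mid=8, arr[mid]=37 -> 37 < 57, search right half
lo=9, hi=17, mid=13, arr[mid]=57 -> Found target at index 13!

Binary search finds 57 at index 13 after 2 comparisons. The search repeatedly halves the search space by comparing with the middle element.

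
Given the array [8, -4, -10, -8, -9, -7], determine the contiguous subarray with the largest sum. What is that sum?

Using Kadane's algorithm on [8, -4, -10, -8, -9, -7]:

Scanning through the array:
Position 1 (value -4): max_ending_here = 4, max_so_far = 8
Position 2 (value -10): max_ending_here = -6, max_so_far = 8
Position 3 (value -8): max_ending_here = -8, max_so_far = 8
Position 4 (value -9): max_ending_here = -9, max_so_far = 8
Position 5 (value -7): max_ending_here = -7, max_so_far = 8

Maximum subarray: [8]
Maximum sum: 8

The maximum subarray is [8] with sum 8. This subarray runs from index 0 to index 0.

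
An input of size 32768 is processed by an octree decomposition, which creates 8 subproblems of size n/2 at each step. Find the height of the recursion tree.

For divide and conquer with division factor 2:

Problem sizes at each level:
Level 0: 32768
Level 1: 16384
Level 2: 8192
Level 3: 4096
Level 4: 2048
Level 5: 1024
Level 6: 512
Level 7: 256
Level 8: 128
Level 9: 64
Level 10: 32
Level 11: 16
Level 12: 8
Level 13: 4
Level 14: 2
Level 15: 1

The root is level 0 and the size-1 base case is level 15 (the tree spans levels 0 through 15, i.e. 16 levels counting the root), so the depth is the number of divisions: log_2(32768) = 15

The recursion tree depth is log_2(32768) = 15. At each level, the problem size is divided by 2, so it takes 15 divisions to reduce to a base case of size 1. The algorithm makes 8 recursive calls at each level.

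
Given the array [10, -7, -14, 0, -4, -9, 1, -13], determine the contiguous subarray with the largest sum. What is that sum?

Using Kadane's algorithm on [10, -7, -14, 0, -4, -9, 1, -13]:

Scanning through the array:
Position 1 (value -7): max_ending_here = 3, max_so_far = 10
Position 2 (value -14): max_ending_here = -11, max_so_far = 10
Position 3 (value 0): max_ending_here = 0, max_so_far = 10
Position 4 (value -4): max_ending_here = -4, max_so_far = 10
Position 5 (value -9): max_ending_here = -9, max_so_far = 10
Position 6 (value 1): max_ending_here = 1, max_so_far = 10
Position 7 (value -13): max_ending_here = -12, max_so_far = 10

Maximum subarray: [10]
Maximum sum: 10

The maximum subarray is [10] with sum 10. This subarray runs from index 0 to index 0.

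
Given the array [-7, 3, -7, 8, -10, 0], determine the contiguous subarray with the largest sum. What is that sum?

Using Kadane's algorithm on [-7, 3, -7, 8, -10, 0]:

Scanning through the array:
Position 1 (value 3): max_ending_here = 3, max_so_far = 3
Position 2 (value -7): max_ending_here = -4, max_so_far = 3
Position 3 (value 8): max_ending_here = 8, max_so_far = 8
Position 4 (value -10): max_ending_here = -2, max_so_far = 8
Position 5 (value 0): max_ending_here = 0, max_so_far = 8

Maximum subarray: [8]
Maximum sum: 8

The maximum subarray is [8] with sum 8. This subarray runs from index 3 to index 3.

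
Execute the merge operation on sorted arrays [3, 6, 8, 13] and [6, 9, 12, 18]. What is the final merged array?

Merging process:

Compare 3 vs 6: take 3 from left. Merged: [3]
Compare 6 vs 6: take 6 from left. Merged: [3, 6]
Compare 8 vs 6: take 6 from right. Merged: [3, 6, 6]
Compare 8 vs 9: take 8 from left. Merged: [3, 6, 6, 8]
Compare 13 vs 9: take 9 from right. Merged: [3, 6, 6, 8, 9]
Compare 13 vs 12: take 12 from right. Merged: [3, 6, 6, 8, 9, 12]
Compare 13 vs 18: take 13 from left. Merged: [3, 6, 6, 8, 9, 12, 13]
Append remaining from right: [18]. Merged: [3, 6, 6, 8, 9, 12, 13, 18]

Final merged array: [3, 6, 6, 8, 9, 12, 13, 18]
Total comparisons: 7

The merged array is [3, 6, 6, 8, 9, 12, 13, 18], requiring 7 comparisons. The merge step runs in O(n) time where n is the total number of elements.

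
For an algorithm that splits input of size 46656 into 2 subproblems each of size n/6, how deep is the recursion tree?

For divide and conquer with division factor 6:

Problem sizes at each level:
Level 0: 46656
Level 1: 7776
Level 2: 1296
Level 3: 216
Level 4: 36
Level 5: 6
Level 6: 1

The root is level 0 and the size-1 base case is level 6 (the tree spans levels 0 through 6, i.e. 7 levels counting the root), so the depth is the number of divisions: log_6(46656) = 6

The recursion tree depth is log_6(46656) = 6. At each level, the problem size is divided by 6, so it takes 6 divisions to reduce to a base case of size 1. The algorithm makes 2 recursive calls at each level.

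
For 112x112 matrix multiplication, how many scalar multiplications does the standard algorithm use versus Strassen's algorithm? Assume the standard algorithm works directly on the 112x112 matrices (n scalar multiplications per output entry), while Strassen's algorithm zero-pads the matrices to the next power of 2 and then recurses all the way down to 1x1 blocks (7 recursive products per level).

Matrix multiplication for 112x112 matrices:

Strassen's algorithm requires power-of-2 dimensions. Pad 112x112 to 128x128 (next power of 2).

Standard algorithm: 112^3 = 1404928 multiplications
Strassen's algorithm: 7^(log2(128)) = 7^7 = 823543 multiplications
Savings: 1404928 - 823543 = 581385 multiplications

Standard: 1404928 multiplications (112^3). Strassen: 823543 multiplications (7^7, after padding to 128x128). Strassen reduces 8 recursive multiplications to 7 at each level.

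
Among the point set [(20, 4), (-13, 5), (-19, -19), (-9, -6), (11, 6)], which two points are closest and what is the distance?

Computing all pairwise distances among 5 points:

d((20, 4), (-13, 5)) = 33.0151
d((20, 4), (-19, -19)) = 45.2769
d((20, 4), (-9, -6)) = 30.6757
d((20, 4), (11, 6)) = 9.2195 <-- minimum
d((-13, 5), (-19, -19)) = 24.7386
d((-13, 5), (-9, -6)) = 11.7047
d((-13, 5), (11, 6)) = 24.0208
d((-19, -19), (-9, -6)) = 16.4012
d((-19, -19), (11, 6)) = 39.0512
d((-9, -6), (11, 6)) = 23.3238

Closest pair: (20, 4) and (11, 6) with distance 9.2195

The closest pair is (20, 4) and (11, 6) with Euclidean distance 9.2195. For 5 points, brute-force pairwise comparison is shown above. For large n, the divide-and-conquer algorithm (sort by x, recurse on halves, check the dividing strip) achieves O(n log n).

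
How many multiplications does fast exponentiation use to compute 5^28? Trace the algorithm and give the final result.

Computing 5^28 by squaring (build up from 5^1; each line after the first costs one multiplication):

5^1 = 5
5^2 = (5^1)^2 = 5^2 = 25
5^3 = 5 * 5^2 = 5 * 25 = 125
5^6 = (5^3)^2 = 125^2 = 15625
5^7 = 5 * 5^6 = 5 * 15625 = 78125
5^14 = (5^7)^2 = 78125^2 = 6103515625
5^28 = (5^14)^2 = 6103515625^2 = 37252902984619140625

Result: 37252902984619140625
Multiplications needed: 6 (6 lines after 5^1)

5^28 = 37252902984619140625. Using exponentiation by squaring, this requires 6 multiplications. The key idea: if the exponent is even, square the half-power; if odd, multiply by the base once.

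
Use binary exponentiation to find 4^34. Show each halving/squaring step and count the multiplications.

Computing 4^34 by squaring (build up from 4^1; each line after the first costs one multiplication):

4^1 = 4
4^2 = (4^1)^2 = 4^2 = 16
4^4 = (4^2)^2 = 16^2 = 256
4^8 = (4^4)^2 = 256^2 = 65536
4^16 = (4^8)^2 = 65536^2 = 4294967296
4^17 = 4 * 4^16 = 4 * 4294967296 = 17179869184
4^34 = (4^17)^2 = 17179869184^2 = 295147905179352825856

Result: 295147905179352825856
Multiplications needed: 6 (6 lines after 4^1)

4^34 = 295147905179352825856. Using exponentiation by squaring, this requires 6 multiplications. The key idea: if the exponent is even, square the half-power; if odd, multiply by the base once.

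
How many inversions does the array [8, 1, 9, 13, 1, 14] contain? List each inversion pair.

Finding inversions in [8, 1, 9, 13, 1, 14]:

(0, 1): arr[0]=8 > arr[1]=1
(0, 4): arr[0]=8 > arr[4]=1
(2, 4): arr[2]=9 > arr[4]=1
(3, 4): arr[3]=13 > arr[4]=1

Total inversions: 4

The array has 4 inversion(s): (0,1), (0,4), (2,4), (3,4). Each pair (i,j) satisfies i < j and arr[i] > arr[j].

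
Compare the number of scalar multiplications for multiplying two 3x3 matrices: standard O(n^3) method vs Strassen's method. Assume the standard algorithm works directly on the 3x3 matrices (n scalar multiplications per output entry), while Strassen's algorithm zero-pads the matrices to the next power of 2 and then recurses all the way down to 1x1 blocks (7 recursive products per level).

Matrix multiplication for 3x3 matrices:

Strassen's algorithm requires power-of-2 dimensions. Pad 3x3 to 4x4 (next power of 2).

Standard algorithm: 3^3 = 27 multiplications
Strassen's algorithm: 7^(log2(4)) = 7^2 = 49 multiplications
Difference: 27 - 49 = -22 (Strassen uses MORE here due to padding overhead — for small or just-over-power-of-2 n, padding can outweigh the per-level savings)

Standard: 27 multiplications (3^3). Strassen: 49 multiplications (7^2, after padding to 4x4). Strassen reduces 8 recursive multiplications to 7 at each level.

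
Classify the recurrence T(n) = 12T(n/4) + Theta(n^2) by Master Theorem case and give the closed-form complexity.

Master Theorem for T(n) = 12T(n/4) + O(n^2):

a = 12, b = 4, c = 2
log_b(a) = log_4(12) = 1.7925

Case 3: c = 2 > log_4(12) = 1.7925
T(n) = O(n^2) = O(n^2)

For T(n) = 12T(n/4) + O(n^2): log_4(12) = 1.7925. This is Case 3 of the Master Theorem (c > log_b(a), work dominated by root), giving O(n^2).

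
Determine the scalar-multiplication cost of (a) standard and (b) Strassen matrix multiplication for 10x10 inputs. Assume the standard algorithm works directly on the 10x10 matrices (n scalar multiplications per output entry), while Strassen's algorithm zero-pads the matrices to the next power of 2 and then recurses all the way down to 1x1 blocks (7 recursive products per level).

Matrix multiplication for 10x10 matrices:

Strassen's algorithm requires power-of-2 dimensions. Pad 10x10 to 16x16 (next power of 2).

Standard algorithm: 10^3 = 1000 multiplications
Strassen's algorithm: 7^(log2(16)) = 7^4 = 2401 multiplications
Difference: 1000 - 2401 = -1401 (Strassen uses MORE here due to padding overhead — for small or just-over-power-of-2 n, padding can outweigh the per-level savings)

Standard: 1000 multiplications (10^3). Strassen: 2401 multiplications (7^4, after padding to 16x16). Strassen reduces 8 recursive multiplications to 7 at each level.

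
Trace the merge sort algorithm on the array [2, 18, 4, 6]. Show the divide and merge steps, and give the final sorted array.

Merge sort trace:

Split: [2, 18, 4, 6] -> [2, 18] and [4, 6]
  Split: [2, 18] -> [2] and [18]
  Merge: [2] + [18] -> [2, 18]
  Split: [4, 6] -> [4] and [6]
  Merge: [4] + [6] -> [4, 6]
Merge: [2, 18] + [4, 6] -> [2, 4, 6, 18]

Final sorted array: [2, 4, 6, 18]

The merge sort proceeds by recursively splitting the array and merging sorted halves.
After all merges, the sorted array is [2, 4, 6, 18].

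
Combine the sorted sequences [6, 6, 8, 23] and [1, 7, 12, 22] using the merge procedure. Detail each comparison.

Merging process:

Compare 6 vs 1: take 1 from right. Merged: [1]
Compare 6 vs 7: take 6 from left. Merged: [1, 6]
Compare 6 vs 7: take 6 from left. Merged: [1, 6, 6]
Compare 8 vs 7: take 7 from right. Merged: [1, 6, 6, 7]
Compare 8 vs 12: take 8 from left. Merged: [1, 6, 6, 7, 8]
Compare 23 vs 12: take 12 from right. Merged: [1, 6, 6, 7, 8, 12]
Compare 23 vs 22: take 22 from right. Merged: [1, 6, 6, 7, 8, 12, 22]
Append remaining from left: [23]. Merged: [1, 6, 6, 7, 8, 12, 22, 23]

Final merged array: [1, 6, 6, 7, 8, 12, 22, 23]
Total comparisons: 7

The merged array is [1, 6, 6, 7, 8, 12, 22, 23], requiring 7 comparisons. The merge step runs in O(n) time where n is the total number of elements.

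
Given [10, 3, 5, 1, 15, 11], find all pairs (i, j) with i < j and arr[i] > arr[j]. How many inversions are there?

Finding inversions in [10, 3, 5, 1, 15, 11]:

(0, 1): arr[0]=10 > arr[1]=3
(0, 2): arr[0]=10 > arr[2]=5
(0, 3): arr[0]=10 > arr[3]=1
(1, 3): arr[1]=3 > arr[3]=1
(2, 3): arr[2]=5 > arr[3]=1
(4, 5): arr[4]=15 > arr[5]=11

Total inversions: 6

The array has 6 inversion(s): (0,1), (0,2), (0,3), (1,3), (2,3), (4,5). Each pair (i,j) satisfies i < j and arr[i] > arr[j].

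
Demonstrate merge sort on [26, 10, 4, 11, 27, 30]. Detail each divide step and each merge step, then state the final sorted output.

Merge sort trace:

Split: [26, 10, 4, 11, 27, 30] -> [26, 10, 4] and [11, 27, 30]
  Split: [26, 10, 4] -> [26] and [10, 4]
    Split: [10, 4] -> [10] and [4]
    Merge: [10] + [4] -> [4, 10]
  Merge: [26] + [4, 10] -> [4, 10, 26]
  Split: [11, 27, 30] -> [11] and [27, 30]
    Split: [27, 30] -> [27] and [30]
    Merge: [27] + [30] -> [27, 30]
  Merge: [11] + [27, 30] -> [11, 27, 30]
Merge: [4, 10, 26] + [11, 27, 30] -> [4, 10, 11, 26, 27, 30]

Final sorted array: [4, 10, 11, 26, 27, 30]

The merge sort proceeds by recursively splitting the array and merging sorted halves.
After all merges, the sorted array is [4, 10, 11, 26, 27, 30].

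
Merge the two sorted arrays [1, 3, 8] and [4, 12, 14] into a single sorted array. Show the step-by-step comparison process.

Merging process:

Compare 1 vs 4: take 1 from left. Merged: [1]
Compare 3 vs 4: take 3 from left. Merged: [1, 3]
Compare 8 vs 4: take 4 from right. Merged: [1, 3, 4]
Compare 8 vs 12: take 8 from left. Merged: [1, 3, 4, 8]
Append remaining from right: [12, 14]. Merged: [1, 3, 4, 8, 12, 14]

Final merged array: [1, 3, 4, 8, 12, 14]
Total comparisons: 4

The merged array is [1, 3, 4, 8, 12, 14], requiring 4 comparisons. The merge step runs in O(n) time where n is the total number of elements.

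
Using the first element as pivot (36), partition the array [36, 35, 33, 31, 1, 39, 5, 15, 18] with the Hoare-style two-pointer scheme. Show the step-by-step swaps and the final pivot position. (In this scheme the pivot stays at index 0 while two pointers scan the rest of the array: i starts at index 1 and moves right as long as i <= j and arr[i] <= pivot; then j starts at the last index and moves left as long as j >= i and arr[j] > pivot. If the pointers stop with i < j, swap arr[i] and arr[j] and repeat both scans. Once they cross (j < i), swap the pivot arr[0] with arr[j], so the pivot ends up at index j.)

Hoare-style two-pointer partition with pivot = 36:

Initial array: [36, 35, 33, 31, 1, 39, 5, 15, 18]

Pointers start at i = 1, j = 8.
i stops at index 5 (arr[5]=39 > 36), j stops at index 8 (arr[8]=18 <= 36): swap arr[5] and arr[8], array becomes [36, 35, 33, 31, 1, 18, 5, 15, 39]
i ends at 8, j ends at 7: the pointers have crossed (j < i), so scanning stops.

Swap pivot arr[0] with arr[7] to place pivot at position 7: [15, 35, 33, 31, 1, 18, 5, 36, 39]
Pivot position: 7

After partitioning with pivot 36, the array becomes [15, 35, 33, 31, 1, 18, 5, 36, 39]. The pivot is placed at index 7. All elements to the left of the pivot are <= 36, and all elements to the right are > 36.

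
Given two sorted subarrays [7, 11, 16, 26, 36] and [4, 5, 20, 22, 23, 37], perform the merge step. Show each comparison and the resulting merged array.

Merging process:

Compare 7 vs 4: take 4 from right. Merged: [4]
Compare 7 vs 5: take 5 from right. Merged: [4, 5]
Compare 7 vs 20: take 7 from left. Merged: [4, 5, 7]
Compare 11 vs 20: take 11 from left. Merged: [4, 5, 7, 11]
Compare 16 vs 20: take 16 from left. Merged: [4, 5, 7, 11, 16]
Compare 26 vs 20: take 20 from right. Merged: [4, 5, 7, 11, 16, 20]
Compare 26 vs 22: take 22 from right. Merged: [4, 5, 7, 11, 16, 20, 22]
Compare 26 vs 23: take 23 from right. Merged: [4, 5, 7, 11, 16, 20, 22, 23]
Compare 26 vs 37: take 26 from left. Merged: [4, 5, 7, 11, 16, 20, 22, 23, 26]
Compare 36 vs 37: take 36 from left. Merged: [4, 5, 7, 11, 16, 20, 22, 23, 26, 36]
Append remaining from right: [37]. Merged: [4, 5, 7, 11, 16, 20, 22, 23, 26, 36, 37]

Final merged array: [4, 5, 7, 11, 16, 20, 22, 23, 26, 36, 37]
Total comparisons: 10

The merged array is [4, 5, 7, 11, 16, 20, 22, 23, 26, 36, 37], requiring 10 comparisons. The merge step runs in O(n) time where n is the total number of elements.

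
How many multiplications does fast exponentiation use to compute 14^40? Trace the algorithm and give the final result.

Computing 14^40 by squaring (build up from 14^1; each line after the first costs one multiplication):

14^1 = 14
14^2 = (14^1)^2 = 14^2 = 196
14^4 = (14^2)^2 = 196^2 = 38416
14^5 = 14 * 14^4 = 14 * 38416 = 537824
14^10 = (14^5)^2 = 537824^2 = 289254654976
14^20 = (14^10)^2 = 289254654976^2 = 83668255425284801560576
14^40 = (14^20)^2 = 83668255425284801560576^2 = 7000376965910699630056503868178506524997451776

Result: 7000376965910699630056503868178506524997451776
Multiplications needed: 6 (6 lines after 14^1)

14^40 = 7000376965910699630056503868178506524997451776. Using exponentiation by squaring, this requires 6 multiplications. The key idea: if the exponent is even, square the half-power; if odd, multiply by the base once.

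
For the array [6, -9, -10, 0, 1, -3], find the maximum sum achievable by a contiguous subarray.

Using Kadane's algorithm on [6, -9, -10, 0, 1, -3]:

Scanning through the array:
Position 1 (value -9): max_ending_here = -3, max_so_far = 6
Position 2 (value -10): max_ending_here = -10, max_so_far = 6
Position 3 (value 0): max_ending_here = 0, max_so_far = 6
Position 4 (value 1): max_ending_here = 1, max_so_far = 6
Position 5 (value -3): max_ending_here = -2, max_so_far = 6

Maximum subarray: [6]
Maximum sum: 6

The maximum subarray is [6] with sum 6. This subarray runs from index 0 to index 0.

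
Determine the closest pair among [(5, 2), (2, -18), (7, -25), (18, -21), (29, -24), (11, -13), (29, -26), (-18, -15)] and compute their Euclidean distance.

Computing all pairwise distances among 8 points:

d((5, 2), (2, -18)) = 20.2237
d((5, 2), (7, -25)) = 27.074
d((5, 2), (18, -21)) = 26.4197
d((5, 2), (29, -24)) = 35.3836
d((5, 2), (11, -13)) = 16.1555
d((5, 2), (29, -26)) = 36.8782
d((5, 2), (-18, -15)) = 28.6007
d((2, -18), (7, -25)) = 8.6023
d((2, -18), (18, -21)) = 16.2788
d((2, -18), (29, -24)) = 27.6586
d((2, -18), (11, -13)) = 10.2956
d((2, -18), (29, -26)) = 28.1603
d((2, -18), (-18, -15)) = 20.2237
d((7, -25), (18, -21)) = 11.7047
d((7, -25), (29, -24)) = 22.0227
d((7, -25), (11, -13)) = 12.6491
d((7, -25), (29, -26)) = 22.0227
d((7, -25), (-18, -15)) = 26.9258
d((18, -21), (29, -24)) = 11.4018
d((18, -21), (11, -13)) = 10.6301
d((18, -21), (29, -26)) = 12.083
d((18, -21), (-18, -15)) = 36.4966
d((29, -24), (11, -13)) = 21.095
d((29, -24), (29, -26)) = 2.0 <-- minimum
d((29, -24), (-18, -15)) = 47.8539
d((11, -13), (29, -26)) = 22.2036
d((11, -13), (-18, -15)) = 29.0689
d((29, -26), (-18, -15)) = 48.2701

Closest pair: (29, -24) and (29, -26) with distance 2.0

The closest pair is (29, -24) and (29, -26) with Euclidean distance 2.0. For 8 points, brute-force pairwise comparison is shown above. For large n, the divide-and-conquer algorithm (sort by x, recurse on halves, check the dividing strip) achieves O(n log n).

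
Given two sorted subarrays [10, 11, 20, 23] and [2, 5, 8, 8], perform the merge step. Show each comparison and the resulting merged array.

Merging process:

Compare 10 vs 2: take 2 from right. Merged: [2]
Compare 10 vs 5: take 5 from right. Merged: [2, 5]
Compare 10 vs 8: take 8 from right. Merged: [2, 5, 8]
Compare 10 vs 8: take 8 from right. Merged: [2, 5, 8, 8]
Append remaining from left: [10, 11, 20, 23]. Merged: [2, 5, 8, 8, 10, 11, 20, 23]

Final merged array: [2, 5, 8, 8, 10, 11, 20, 23]
Total comparisons: 4

The merged array is [2, 5, 8, 8, 10, 11, 20, 23], requiring 4 comparisons. The merge step runs in O(n) time where n is the total number of elements.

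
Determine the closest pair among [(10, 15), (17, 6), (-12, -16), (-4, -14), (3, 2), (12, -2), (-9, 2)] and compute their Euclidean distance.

Computing all pairwise distances among 7 points:

d((10, 15), (17, 6)) = 11.4018
d((10, 15), (-12, -16)) = 38.0132
d((10, 15), (-4, -14)) = 32.2025
d((10, 15), (3, 2)) = 14.7648
d((10, 15), (12, -2)) = 17.1172
d((10, 15), (-9, 2)) = 23.0217
d((17, 6), (-12, -16)) = 36.4005
d((17, 6), (-4, -14)) = 29.0
d((17, 6), (3, 2)) = 14.5602
d((17, 6), (12, -2)) = 9.434
d((17, 6), (-9, 2)) = 26.3059
d((-12, -16), (-4, -14)) = 8.2462 <-- minimum
d((-12, -16), (3, 2)) = 23.4307
d((-12, -16), (12, -2)) = 27.7849
d((-12, -16), (-9, 2)) = 18.2483
d((-4, -14), (3, 2)) = 17.4642
d((-4, -14), (12, -2)) = 20.0
d((-4, -14), (-9, 2)) = 16.7631
d((3, 2), (12, -2)) = 9.8489
d((3, 2), (-9, 2)) = 12.0
d((12, -2), (-9, 2)) = 21.3776

Closest pair: (-12, -16) and (-4, -14) with distance 8.2462

The closest pair is (-12, -16) and (-4, -14) with Euclidean distance 8.2462. For 7 points, brute-force pairwise comparison is shown above. For large n, the divide-and-conquer algorithm (sort by x, recurse on halves, check the dividing strip) achieves O(n log n).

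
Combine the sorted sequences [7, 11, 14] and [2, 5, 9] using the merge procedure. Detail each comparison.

Merging process:

Compare 7 vs 2: take 2 from right. Merged: [2]
Compare 7 vs 5: take 5 from right. Merged: [2, 5]
Compare 7 vs 9: take 7 from left. Merged: [2, 5, 7]
Compare 11 vs 9: take 9 from right. Merged: [2, 5, 7, 9]
Append remaining from left: [11, 14]. Merged: [2, 5, 7, 9, 11, 14]

Final merged array: [2, 5, 7, 9, 11, 14]
Total comparisons: 4

The merged array is [2, 5, 7, 9, 11, 14], requiring 4 comparisons. The merge step runs in O(n) time where n is the total number of elements.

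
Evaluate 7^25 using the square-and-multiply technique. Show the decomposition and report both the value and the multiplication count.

Computing 7^25 by squaring (build up from 7^1; each line after the first costs one multiplication):

7^1 = 7
7^2 = (7^1)^2 = 7^2 = 49
7^3 = 7 * 7^2 = 7 * 49 = 343
7^6 = (7^3)^2 = 343^2 = 117649
7^12 = (7^6)^2 = 117649^2 = 13841287201
7^24 = (7^12)^2 = 13841287201^2 = 191581231380566414401
7^25 = 7 * 7^24 = 7 * 191581231380566414401 = 1341068619663964900807

Result: 1341068619663964900807
Multiplications needed: 6 (6 lines after 7^1)

7^25 = 1341068619663964900807. Using exponentiation by squaring, this requires 6 multiplications. The key idea: if the exponent is even, square the half-power; if odd, multiply by the base once.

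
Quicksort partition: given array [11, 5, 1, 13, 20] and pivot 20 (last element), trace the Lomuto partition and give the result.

Lomuto partition with pivot = 20:

Initial array: [11, 5, 1, 13, 20]

arr[0]=11 <= 20: swap with position 0, array becomes [11, 5, 1, 13, 20]
arr[1]=5 <= 20: swap with position 1, array becomes [11, 5, 1, 13, 20]
arr[2]=1 <= 20: swap with position 2, array becomes [11, 5, 1, 13, 20]
arr[3]=13 <= 20: swap with position 3, array becomes [11, 5, 1, 13, 20]

Place pivot at position 4: [11, 5, 1, 13, 20]
Pivot position: 4

After partitioning with pivot 20, the array becomes [11, 5, 1, 13, 20]. The pivot is placed at index 4. All elements to the left of the pivot are <= 20, and all elements to the right are > 20.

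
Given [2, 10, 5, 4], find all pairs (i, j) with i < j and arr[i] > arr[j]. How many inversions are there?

Finding inversions in [2, 10, 5, 4]:

(1, 2): arr[1]=10 > arr[2]=5
(1, 3): arr[1]=10 > arr[3]=4
(2, 3): arr[2]=5 > arr[3]=4

Total inversions: 3

The array has 3 inversion(s): (1,2), (1,3), (2,3). Each pair (i,j) satisfies i < j and arr[i] > arr[j].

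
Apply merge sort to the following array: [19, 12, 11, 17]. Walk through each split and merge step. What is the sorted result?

Merge sort trace:

Split: [19, 12, 11, 17] -> [19, 12] and [11, 17]
  Split: [19, 12] -> [19] and [12]
  Merge: [19] + [12] -> [12, 19]
  Split: [11, 17] -> [11] and [17]
  Merge: [11] + [17] -> [11, 17]
Merge: [12, 19] + [11, 17] -> [11, 12, 17, 19]

Final sorted array: [11, 12, 17, 19]

The merge sort proceeds by recursively splitting the array and merging sorted halves.
After all merges, the sorted array is [11, 12, 17, 19].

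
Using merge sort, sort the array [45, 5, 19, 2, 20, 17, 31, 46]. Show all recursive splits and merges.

Merge sort trace:

Split: [45, 5, 19, 2, 20, 17, 31, 46] -> [45, 5, 19, 2] and [20, 17, 31, 46]
  Split: [45, 5, 19, 2] -> [45, 5] and [19, 2]
    Split: [45, 5] -> [45] and [5]
    Merge: [45] + [5] -> [5, 45]
    Split: [19, 2] -> [19] and [2]
    Merge: [19] + [2] -> [2, 19]
  Merge: [5, 45] + [2, 19] -> [2, 5, 19, 45]
  Split: [20, 17, 31, 46] -> [20, 17] and [31, 46]
    Split: [20, 17] -> [20] and [17]
    Merge: [20] + [17] -> [17, 20]
    Split: [31, 46] -> [31] and [46]
    Merge: [31] + [46] -> [31, 46]
  Merge: [17, 20] + [31, 46] -> [17, 20, 31, 46]
Merge: [2, 5, 19, 45] + [17, 20, 31, 46] -> [2, 5, 17, 19, 20, 31, 45, 46]

Final sorted array: [2, 5, 17, 19, 20, 31, 45, 46]

The merge sort proceeds by recursively splitting the array and merging sorted halves.
After all merges, the sorted array is [2, 5, 17, 19, 20, 31, 45, 46].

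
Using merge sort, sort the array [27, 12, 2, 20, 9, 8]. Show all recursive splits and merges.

Merge sort trace:

Split: [27, 12, 2, 20, 9, 8] -> [27, 12, 2] and [20, 9, 8]
  Split: [27, 12, 2] -> [27] and [12, 2]
    Split: [12, 2] -> [12] and [2]
    Merge: [12] + [2] -> [2, 12]
  Merge: [27] + [2, 12] -> [2, 12, 27]
  Split: [20, 9, 8] -> [20] and [9, 8]
    Split: [9, 8] -> [9] and [8]
    Merge: [9] + [8] -> [8, 9]
  Merge: [20] + [8, 9] -> [8, 9, 20]
Merge: [2, 12, 27] + [8, 9, 20] -> [2, 8, 9, 12, 20, 27]

Final sorted array: [2, 8, 9, 12, 20, 27]

The merge sort proceeds by recursively splitting the array and merging sorted halves.
After all merges, the sorted array is [2, 8, 9, 12, 20, 27].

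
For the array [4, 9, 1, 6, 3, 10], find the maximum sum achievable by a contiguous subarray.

Using Kadane's algorithm on [4, 9, 1, 6, 3, 10]:

Scanning through the array:
Position 1 (value 9): max_ending_here = 13, max_so_far = 13
Position 2 (value 1): max_ending_here = 14, max_so_far = 14
Position 3 (value 6): max_ending_here = 20, max_so_far = 20
Position 4 (value 3): max_ending_here = 23, max_so_far = 23
Position 5 (value 10): max_ending_here = 33, max_so_far = 33

Maximum subarray: [4, 9, 1, 6, 3, 10]
Maximum sum: 33

The maximum subarray is [4, 9, 1, 6, 3, 10] with sum 33. This subarray runs from index 0 to index 5.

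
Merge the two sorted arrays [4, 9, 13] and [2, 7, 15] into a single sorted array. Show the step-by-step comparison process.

Merging process:

Compare 4 vs 2: take 2 from right. Merged: [2]
Compare 4 vs 7: take 4 from left. Merged: [2, 4]
Compare 9 vs 7: take 7 from right. Merged: [2, 4, 7]
Compare 9 vs 15: take 9 from left. Merged: [2, 4, 7, 9]
Compare 13 vs 15: take 13 from left. Merged: [2, 4, 7, 9, 13]
Append remaining from right: [15]. Merged: [2, 4, 7, 9, 13, 15]

Final merged array: [2, 4, 7, 9, 13, 15]
Total comparisons: 5

The merged array is [2, 4, 7, 9, 13, 15], requiring 5 comparisons. The merge step runs in O(n) time where n is the total number of elements.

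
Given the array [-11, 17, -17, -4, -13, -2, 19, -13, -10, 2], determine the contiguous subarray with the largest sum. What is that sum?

Using Kadane's algorithm on [-11, 17, -17, -4, -13, -2, 19, -13, -10, 2]:

Scanning through the array:
Position 1 (value 17): max_ending_here = 17, max_so_far = 17
Position 2 (value -17): max_ending_here = 0, max_so_far = 17
Position 3 (value -4): max_ending_here = -4, max_so_far = 17
Position 4 (value -13): max_ending_here = -13, max_so_far = 17
Position 5 (value -2): max_ending_here = -2, max_so_far = 17
Position 6 (value 19): max_ending_here = 19, max_so_far = 19
Position 7 (value -13): max_ending_here = 6, max_so_far = 19
Position 8 (value -10): max_ending_here = -4, max_so_far = 19
Position 9 (value 2): max_ending_here = 2, max_so_far = 19

Maximum subarray: [19]
Maximum sum: 19

The maximum subarray is [19] with sum 19. This subarray runs from index 6 to index 6.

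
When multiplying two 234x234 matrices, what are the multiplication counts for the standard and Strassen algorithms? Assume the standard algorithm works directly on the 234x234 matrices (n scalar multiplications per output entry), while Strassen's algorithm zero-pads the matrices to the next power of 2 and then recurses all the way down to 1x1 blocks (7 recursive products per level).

Matrix multiplication for 234x234 matrices:

Strassen's algorithm requires power-of-2 dimensions. Pad 234x234 to 256x256 (next power of 2).

Standard algorithm: 234^3 = 12812904 multiplications
Strassen's algorithm: 7^(log2(256)) = 7^8 = 5764801 multiplications
Savings: 12812904 - 5764801 = 7048103 multiplications

Standard: 12812904 multiplications (234^3). Strassen: 5764801 multiplications (7^8, after padding to 256x256). Strassen reduces 8 recursive multiplications to 7 at each level.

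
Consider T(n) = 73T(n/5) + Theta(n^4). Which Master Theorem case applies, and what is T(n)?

Master Theorem for T(n) = 73T(n/5) + O(n^4):

a = 73, b = 5, c = 4
log_b(a) = log_5(73) = 2.6658

Case 3: c = 4 > log_5(73) = 2.6658
T(n) = O(n^4) = O(n^4)

For T(n) = 73T(n/5) + O(n^4): log_5(73) = 2.6658. This is Case 3 of the Master Theorem (c > log_b(a), work dominated by root), giving O(n^4).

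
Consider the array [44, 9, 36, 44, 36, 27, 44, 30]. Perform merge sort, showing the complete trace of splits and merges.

Merge sort trace:

Split: [44, 9, 36, 44, 36, 27, 44, 30] -> [44, 9, 36, 44] and [36, 27, 44, 30]
  Split: [44, 9, 36, 44] -> [44, 9] and [36, 44]
    Split: [44, 9] -> [44] and [9]
    Merge: [44] + [9] -> [9, 44]
    Split: [36, 44] -> [36] and [44]
    Merge: [36] + [44] -> [36, 44]
  Merge: [9, 44] + [36, 44] -> [9, 36, 44, 44]
  Split: [36, 27, 44, 30] -> [36, 27] and [44, 30]
    Split: [36, 27] -> [36] and [27]
    Merge: [36] + [27] -> [27, 36]
    Split: [44, 30] -> [44] and [30]
    Merge: [44] + [30] -> [30, 44]
  Merge: [27, 36] + [30, 44] -> [27, 30, 36, 44]
Merge: [9, 36, 44, 44] + [27, 30, 36, 44] -> [9, 27, 30, 36, 36, 44, 44, 44]

Final sorted array: [9, 27, 30, 36, 36, 44, 44, 44]

The merge sort proceeds by recursively splitting the array and merging sorted halves.
After all merges, the sorted array is [9, 27, 30, 36, 36, 44, 44, 44].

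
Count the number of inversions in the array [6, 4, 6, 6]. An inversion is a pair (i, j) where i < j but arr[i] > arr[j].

Finding inversions in [6, 4, 6, 6]:

(0, 1): arr[0]=6 > arr[1]=4

Total inversions: 1

The array has 1 inversion(s): (0,1). Each pair (i,j) satisfies i < j and arr[i] > arr[j].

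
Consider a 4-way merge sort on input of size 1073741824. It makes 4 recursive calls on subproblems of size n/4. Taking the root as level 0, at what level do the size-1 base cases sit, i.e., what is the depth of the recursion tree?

For divide and conquer with division factor 4:

Problem sizes at each level:
Level 0: 1073741824
Level 1: 268435456
Level 2: 67108864
Level 3: 16777216
Level 4: 4194304
Level 5: 1048576
Level 6: 262144
Level 7: 65536
Level 8: 16384
Level 9: 4096
Level 10: 1024
Level 11: 256
Level 12: 64
Level 13: 16
Level 14: 4
Level 15: 1

The root is level 0 and the size-1 base case is level 15 (the tree spans levels 0 through 15, i.e. 16 levels counting the root), so the depth is the number of divisions: log_4(1073741824) = 15

The recursion tree depth is log_4(1073741824) = 15. At each level, the problem size is divided by 4, so it takes 15 divisions to reduce to a base case of size 1. The algorithm makes 4 recursive calls at each level.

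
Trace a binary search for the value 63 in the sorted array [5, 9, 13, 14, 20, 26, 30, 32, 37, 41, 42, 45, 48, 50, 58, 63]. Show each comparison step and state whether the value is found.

Binary search for 63 in [5, 9, 13, 14, 20, 26, 30, 32, 37, 41, 42, 45, 48, 50, 58, 63]:

lo=0, hi=15, mid=7, arr[mid]=32 -> 32 < 63, search right half
lo=8, hi=15, mid=11, arr[mid]=45 -> 45 < 63, search right half
lo=12, hi=15, mid=13, arr[mid]=50 -> 50 < 63, search right half
lo=14, hi=15, mid=14, arr[mid]=58 -> 58 < 63, search right half
lo=15, hi=15, mid=15, arr[mid]=63 -> Found target at index 15!

Binary search finds 63 at index 15 after 5 comparisons. The search repeatedly halves the search space by comparing with the middle element.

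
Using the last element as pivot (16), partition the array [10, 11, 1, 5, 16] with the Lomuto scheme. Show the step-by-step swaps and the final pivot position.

Lomuto partition with pivot = 16:

Initial array: [10, 11, 1, 5, 16]

arr[0]=10 <= 16: swap with position 0, array becomes [10, 11, 1, 5, 16]
arr[1]=11 <= 16: swap with position 1, array becomes [10, 11, 1, 5, 16]
arr[2]=1 <= 16: swap with position 2, array becomes [10, 11, 1, 5, 16]
arr[3]=5 <= 16: swap with position 3, array becomes [10, 11, 1, 5, 16]

Place pivot at position 4: [10, 11, 1, 5, 16]
Pivot position: 4

After partitioning with pivot 16, the array becomes [10, 11, 1, 5, 16]. The pivot is placed at index 4. All elements to the left of the pivot are <= 16, and all elements to the right are > 16.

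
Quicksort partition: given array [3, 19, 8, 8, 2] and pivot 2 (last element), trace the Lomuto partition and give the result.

Lomuto partition with pivot = 2:

Initial array: [3, 19, 8, 8, 2]

arr[0]=3 > 2: no swap
arr[1]=19 > 2: no swap
arr[2]=8 > 2: no swap
arr[3]=8 > 2: no swap

Place pivot at position 0: [2, 19, 8, 8, 3]
Pivot position: 0

After partitioning with pivot 2, the array becomes [2, 19, 8, 8, 3]. The pivot is placed at index 0. All elements to the left of the pivot are <= 2, and all elements to the right are > 2.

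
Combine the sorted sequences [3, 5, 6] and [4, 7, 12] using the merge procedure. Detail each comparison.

Merging process:

Compare 3 vs 4: take 3 from left. Merged: [3]
Compare 5 vs 4: take 4 from right. Merged: [3, 4]
Compare 5 vs 7: take 5 from left. Merged: [3, 4, 5]
Compare 6 vs 7: take 6 from left. Merged: [3, 4, 5, 6]
Append remaining from right: [7, 12]. Merged: [3, 4, 5, 6, 7, 12]

Final merged array: [3, 4, 5, 6, 7, 12]
Total comparisons: 4

The merged array is [3, 4, 5, 6, 7, 12], requiring 4 comparisons. The merge step runs in O(n) time where n is the total number of elements.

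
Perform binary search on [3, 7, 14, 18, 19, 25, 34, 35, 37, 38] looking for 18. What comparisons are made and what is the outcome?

Binary search for 18 in [3, 7, 14, 18, 19, 25, 34, 35, 37, 38]:

lo=0, hi=9, mid=4, arr[mid]=19 -> 19 > 18, search left half
lo=0, hi=3, mid=1, arr[mid]=7 -> 7 < 18, search right half
lo=2, hi=3, mid=2, arr[mid]=14 -> 14 < 18, search right half
lo=3, hi=3, mid=3, arr[mid]=18 -> Found target at index 3!

Binary search finds 18 at index 3 after 4 comparisons. The search repeatedly halves the search space by comparing with the middle element.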